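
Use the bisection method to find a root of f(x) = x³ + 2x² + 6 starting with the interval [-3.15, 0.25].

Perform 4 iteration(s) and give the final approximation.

f(x) = x³ + 2x² + 6
Initial interval: [-3.15, 0.25]

Iteration 1:
  c_1 = (-3.150000 + 0.250000)/2 = -1.450000
  f(c_1) = f(-1.450000) = 7.156375
  f(a) × f(c) < 0, new interval: [-3.150000, -1.450000]
Iteration 2:
  c_2 = (-3.150000 + (-1.450000))/2 = -2.300000
  f(c_2) = f(-2.300000) = 4.413000
  f(a) × f(c) < 0, new interval: [-3.150000, -2.300000]
Iteration 3:
  c_3 = (-3.150000 + (-2.300000))/2 = -2.725000
  f(c_3) = f(-2.725000) = 0.616422
  f(a) × f(c) < 0, new interval: [-3.150000, -2.725000]
Iteration 4:
  c_4 = (-3.150000 + (-2.725000))/2 = -2.937500
  f(c_4) = f(-2.937500) = -2.089600
  f(a) × f(c) ≥ 0, new interval: [-2.937500, -2.725000]

After 4 iteration(s), the approximation is c_4 = -2.937500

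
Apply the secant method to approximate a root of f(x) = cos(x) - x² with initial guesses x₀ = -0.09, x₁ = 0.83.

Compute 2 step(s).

f(x) = cos(x) - x²
x₀ = -0.09, x₁ = 0.83

Secant formula: x_{n+1} = x_n - f(x_n)(x_n - x_{n-1})/(f(x_n) - f(x_{n-1}))

Iteration 1:
  f(-0.090000) = 0.987853
  f(0.830000) = -0.014024
  x_2 = 0.830000 - (-0.014024)×(0.830000 - (-0.090000))/(-0.014024 - 0.987853)
       = 0.817122
Iteration 2:
  f(0.830000) = -0.014024
  f(0.817122) = 0.016635
  x_3 = 0.817122 - 0.016635×(0.817122 - 0.830000)/(0.016635 - (-0.014024))
       = 0.824109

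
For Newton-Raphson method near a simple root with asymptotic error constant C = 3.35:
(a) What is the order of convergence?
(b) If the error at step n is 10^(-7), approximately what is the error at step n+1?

(a) Newton-Raphson has quadratic (order 2) convergence near simple roots.
    This means |e_{n+1}| ≈ C|e_n|².

(b) With |e_n| = 10^(-7) and C = 3.35:
    |e_{n+1}| ≈ 3.35 × (10^(-7))² = 3.35 × 10^(-14)

(a) 2 (quadratic); (b) |e_{n+1}| ≈ 3.350e-14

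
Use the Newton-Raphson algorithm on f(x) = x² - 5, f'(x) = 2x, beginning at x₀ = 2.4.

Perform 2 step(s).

f(x) = x² - 5
f'(x) = 2x
x₀ = 2.4

Newton-Raphson formula: x_{n+1} = x_n - f(x_n)/f'(x_n)

Iteration 1:
  f(2.400000) = 0.760000
  f'(2.400000) = 4.800000
  x_1 = 2.400000 - 0.760000/4.800000 = 2.241667
Iteration 2:
  f(2.241667) = 0.025069
  f'(2.241667) = 4.483333
  x_2 = 2.241667 - 0.025069/4.483333 = 2.236075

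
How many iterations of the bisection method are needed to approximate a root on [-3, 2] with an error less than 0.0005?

We need (b-a)/2^n ≤ 0.0005
(2 - (-3))/2^n ≤ 0.0005
5/2^n ≤ 0.0005
2^n ≥ 10000
n ≥ log₂(10000) = 13.29
n ≥ 14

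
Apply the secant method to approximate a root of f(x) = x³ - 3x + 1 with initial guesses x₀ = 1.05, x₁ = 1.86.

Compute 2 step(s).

f(x) = x³ - 3x + 1
x₀ = 1.05, x₁ = 1.86

Secant formula: x_{n+1} = x_n - f(x_n)(x_n - x_{n-1})/(f(x_n) - f(x_{n-1}))

Iteration 1:
  f(1.050000) = -0.992375
  f(1.860000) = 1.854856
  x_2 = 1.860000 - 1.854856×(1.860000 - 1.050000)/(1.854856 - (-0.992375))
       = 1.332318
Iteration 2:
  f(1.860000) = 1.854856
  f(1.332318) = -0.631995
  x_3 = 1.332318 - (-0.631995)×(1.332318 - 1.860000)/(-0.631995 - 1.854856)
       = 1.466420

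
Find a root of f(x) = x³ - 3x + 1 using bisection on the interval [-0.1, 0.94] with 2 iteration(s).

f(x) = x³ - 3x + 1
Initial interval: [-0.1, 0.94]

Iteration 1:
  c_1 = (-0.100000 + 0.940000)/2 = 0.420000
  f(c_1) = f(0.420000) = -0.185912
  f(a) × f(c) < 0, new interval: [-0.100000, 0.420000]
Iteration 2:
  c_2 = (-0.100000 + 0.420000)/2 = 0.160000
  f(c_2) = f(0.160000) = 0.524096
  f(a) × f(c) ≥ 0, new interval: [0.160000, 0.420000]

After 2 iteration(s), the approximation is c_2 = 0.160000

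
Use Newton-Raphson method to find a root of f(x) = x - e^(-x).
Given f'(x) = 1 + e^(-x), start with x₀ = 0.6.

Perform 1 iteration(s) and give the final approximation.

f(x) = x - e^(-x)
f'(x) = 1 + e^(-x)
x₀ = 0.6

Newton-Raphson formula: x_{n+1} = x_n - f(x_n)/f'(x_n)

Iteration 1:
  f(0.600000) = 0.051188
  f'(0.600000) = 1.548812
  x_1 = 0.600000 - 0.051188/1.548812 = 0.566950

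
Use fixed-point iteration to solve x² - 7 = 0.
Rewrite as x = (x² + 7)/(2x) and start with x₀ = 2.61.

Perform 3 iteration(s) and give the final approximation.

Equation: x² - 7 = 0
Fixed-point form: x = (x² + 7)/(2x)
x₀ = 2.61

x_1 = g(2.610000) = 2.645996
x_2 = g(2.645996) = 2.645751
x_3 = g(2.645751) = 2.645751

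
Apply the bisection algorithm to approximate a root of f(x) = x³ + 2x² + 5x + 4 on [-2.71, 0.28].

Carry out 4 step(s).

f(x) = x³ + 2x² + 5x + 4
Initial interval: [-2.71, 0.28]

Iteration 1:
  c_1 = (-2.710000 + 0.280000)/2 = -1.215000
  f(c_1) = f(-1.215000) = -0.916163
  f(a) × f(c) ≥ 0, new interval: [-1.215000, 0.280000]
Iteration 2:
  c_2 = (-1.215000 + 0.280000)/2 = -0.467500
  f(c_2) = f(-0.467500) = 1.997437
  f(a) × f(c) < 0, new interval: [-1.215000, -0.467500]
Iteration 3:
  c_3 = (-1.215000 + (-0.467500))/2 = -0.841250
  f(c_3) = f(-0.841250) = 0.613799
  f(a) × f(c) < 0, new interval: [-1.215000, -0.841250]
Iteration 4:
  c_4 = (-1.215000 + (-0.841250))/2 = -1.028125
  f(c_4) = f(-1.028125) = -0.113313
  f(a) × f(c) ≥ 0, new interval: [-1.028125, -0.841250]

After 4 iteration(s), the approximation is c_4 = -1.028125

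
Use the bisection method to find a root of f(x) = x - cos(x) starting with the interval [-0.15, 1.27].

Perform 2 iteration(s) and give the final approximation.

f(x) = x - cos(x)
Initial interval: [-0.15, 1.27]

Iteration 1:
  c_1 = (-0.150000 + 1.270000)/2 = 0.560000
  f(c_1) = f(0.560000) = -0.287255
  f(a) × f(c) ≥ 0, new interval: [0.560000, 1.270000]
Iteration 2:
  c_2 = (0.560000 + 1.270000)/2 = 0.915000
  f(c_2) = f(0.915000) = 0.305209
  f(a) × f(c) < 0, new interval: [0.560000, 0.915000]

After 2 iteration(s), the approximation is c_2 = 0.915000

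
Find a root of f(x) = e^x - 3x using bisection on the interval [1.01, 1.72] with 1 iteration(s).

f(x) = e^x - 3x
Initial interval: [1.01, 1.72]

Iteration 1:
  c_1 = (1.010000 + 1.720000)/2 = 1.365000
  f(c_1) = f(1.365000) = -0.179277
  f(a) × f(c) ≥ 0, new interval: [1.365000, 1.720000]

After 1 iteration(s), the approximation is c_1 = 1.365000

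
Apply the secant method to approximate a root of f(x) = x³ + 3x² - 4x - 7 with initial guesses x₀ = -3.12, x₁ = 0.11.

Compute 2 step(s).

f(x) = x³ + 3x² - 4x - 7
x₀ = -3.12, x₁ = 0.11

Secant formula: x_{n+1} = x_n - f(x_n)(x_n - x_{n-1})/(f(x_n) - f(x_{n-1}))

Iteration 1:
  f(-3.120000) = 4.311872
  f(0.110000) = -7.402369
  x_2 = 0.110000 - (-7.402369)×(0.110000 - (-3.120000))/(-7.402369 - 4.311872)
       = -1.931076
Iteration 2:
  f(0.110000) = -7.402369
  f(-1.931076) = 4.710378
  x_3 = -1.931076 - 4.710378×(-1.931076 - 0.110000)/(4.710378 - (-7.402369))
       = -1.137347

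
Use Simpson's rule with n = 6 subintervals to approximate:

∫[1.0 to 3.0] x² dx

f(x) = x²
a = 1.0, b = 3.0, n = 6
h = (b - a)/n = 0.333333

Simpson's rule: (h/3)[f(x₀) + 4f(x₁) + 2f(x₂) + ... + f(xₙ)]

x_0 = 1.0000, f(x_0) = 1.000000, coefficient = 1
x_1 = 1.3333, f(x_1) = 1.777778, coefficient = 4
x_2 = 1.6667, f(x_2) = 2.777778, coefficient = 2
x_3 = 2.0000, f(x_3) = 4.000000, coefficient = 4
x_4 = 2.3333, f(x_4) = 5.444444, coefficient = 2
x_5 = 2.6667, f(x_5) = 7.111111, coefficient = 4
x_6 = 3.0000, f(x_6) = 9.000000, coefficient = 1

I ≈ (0.333333/3) × 78.000000 = 8.666667
Exact value: 8.666667
Error: 0.000000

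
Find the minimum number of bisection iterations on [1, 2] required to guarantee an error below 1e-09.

We need (b-a)/2^n ≤ 1e-09
(2 - 1)/2^n ≤ 1e-09
1/2^n ≤ 1e-09
2^n ≥ 1000000000
n ≥ log₂(1000000000) = 29.90
n ≥ 30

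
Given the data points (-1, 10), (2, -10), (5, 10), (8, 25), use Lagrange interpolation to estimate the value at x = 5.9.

Lagrange interpolation formula:
P(x) = Σ yᵢ × Lᵢ(x)
where Lᵢ(x) = Π_{j≠i} (x - xⱼ)/(xᵢ - xⱼ)

L_0(5.9) = (5.9 - 2)/(-1 - 2) × (5.9 - 5)/(-1 - 5) × (5.9 - 8)/(-1 - 8) = 0.045500
L_1(5.9) = (5.9 - (-1))/(2 - (-1)) × (5.9 - 5)/(2 - 5) × (5.9 - 8)/(2 - 8) = -0.241500
L_2(5.9) = (5.9 - (-1))/(5 - (-1)) × (5.9 - 2)/(5 - 2) × (5.9 - 8)/(5 - 8) = 1.046500
L_3(5.9) = (5.9 - (-1))/(8 - (-1)) × (5.9 - 2)/(8 - 2) × (5.9 - 5)/(8 - 5) = 0.149500

P(5.9) = 10×L_0(5.9) + (-10)×L_1(5.9) + 10×L_2(5.9) + 25×L_3(5.9)
P(5.9) = 17.072500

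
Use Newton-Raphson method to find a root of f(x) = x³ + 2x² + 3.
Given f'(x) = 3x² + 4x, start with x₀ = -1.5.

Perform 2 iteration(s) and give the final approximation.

f(x) = x³ + 2x² + 3
f'(x) = 3x² + 4x
x₀ = -1.5

Newton-Raphson formula: x_{n+1} = x_n - f(x_n)/f'(x_n)

Iteration 1:
  f(-1.500000) = 4.125000
  f'(-1.500000) = 0.750000
  x_1 = -1.500000 - 4.125000/0.750000 = -7.000000
Iteration 2:
  f(-7.000000) = -242.000000
  f'(-7.000000) = 119.000000
  x_2 = -7.000000 - (-242.000000)/119.000000 = -4.966387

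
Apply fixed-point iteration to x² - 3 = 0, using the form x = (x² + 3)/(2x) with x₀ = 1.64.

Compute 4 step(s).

Equation: x² - 3 = 0
Fixed-point form: x = (x² + 3)/(2x)
x₀ = 1.64

x_1 = g(1.640000) = 1.734634
x_2 = g(1.734634) = 1.732053
x_3 = g(1.732053) = 1.732051
x_4 = g(1.732051) = 1.732051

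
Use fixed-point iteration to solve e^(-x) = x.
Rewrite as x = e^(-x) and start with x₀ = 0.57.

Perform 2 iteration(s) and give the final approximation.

Equation: e^(-x) = x
Fixed-point form: x = e^(-x)
x₀ = 0.57

x_1 = g(0.570000) = 0.565525
x_2 = g(0.565525) = 0.568062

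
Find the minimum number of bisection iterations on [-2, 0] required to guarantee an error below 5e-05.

We need (b-a)/2^n ≤ 5e-05
(0 - (-2))/2^n ≤ 5e-05
2/2^n ≤ 5e-05
2^n ≥ 40000
n ≥ log₂(40000) = 15.29
n ≥ 16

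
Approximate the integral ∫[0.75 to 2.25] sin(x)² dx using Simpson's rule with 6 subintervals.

f(x) = sin(x)²
a = 0.75, b = 2.25, n = 6
h = (b - a)/n = 0.250000

Simpson's rule: (h/3)[f(x₀) + 4f(x₁) + 2f(x₂) + ... + f(xₙ)]

x_0 = 0.7500, f(x_0) = 0.464631, coefficient = 1
x_1 = 1.0000, f(x_1) = 0.708073, coefficient = 4
x_2 = 1.2500, f(x_2) = 0.900572, coefficient = 2
x_3 = 1.5000, f(x_3) = 0.994996, coefficient = 4
x_4 = 1.7500, f(x_4) = 0.968228, coefficient = 2
x_5 = 2.0000, f(x_5) = 0.826822, coefficient = 4
x_6 = 2.2500, f(x_6) = 0.605398, coefficient = 1

I ≈ (0.250000/3) × 14.927196 = 1.243933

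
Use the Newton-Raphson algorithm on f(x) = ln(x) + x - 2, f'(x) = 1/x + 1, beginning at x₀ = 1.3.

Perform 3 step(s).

f(x) = ln(x) + x - 2
f'(x) = 1/x + 1
x₀ = 1.3

Newton-Raphson formula: x_{n+1} = x_n - f(x_n)/f'(x_n)

Iteration 1:
  f(1.300000) = -0.437636
  f'(1.300000) = 1.769231
  x_1 = 1.300000 - (-0.437636)/1.769231 = 1.547359
Iteration 2:
  f(1.547359) = -0.016091
  f'(1.547359) = 1.646262
  x_2 = 1.547359 - (-0.016091)/1.646262 = 1.557134
Iteration 3:
  f(1.557134) = -0.000020
  f'(1.557134) = 1.642206
  x_3 = 1.557134 - (-0.000020)/1.642206 = 1.557146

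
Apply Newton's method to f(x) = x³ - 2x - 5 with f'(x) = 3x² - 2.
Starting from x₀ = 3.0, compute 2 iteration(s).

f(x) = x³ - 2x - 5
f'(x) = 3x² - 2
x₀ = 3.0

Newton-Raphson formula: x_{n+1} = x_n - f(x_n)/f'(x_n)

Iteration 1:
  f(3.000000) = 16.000000
  f'(3.000000) = 25.000000
  x_1 = 3.000000 - 16.000000/25.000000 = 2.360000
Iteration 2:
  f(2.360000) = 3.424256
  f'(2.360000) = 14.708800
  x_2 = 2.360000 - 3.424256/14.708800 = 2.127197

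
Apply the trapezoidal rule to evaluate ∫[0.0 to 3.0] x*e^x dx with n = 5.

f(x) = x*e^x
a = 0.0, b = 3.0, n = 5
h = (b - a)/n = 0.600000

Trapezoidal rule: (h/2)[f(x₀) + 2f(x₁) + 2f(x₂) + ... + f(xₙ)]

x_0 = 0.0000, f(x_0) = 0.000000, coefficient = 1
x_1 = 0.6000, f(x_1) = 1.093271, coefficient = 2
x_2 = 1.2000, f(x_2) = 3.984140, coefficient = 2
x_3 = 1.8000, f(x_3) = 10.889365, coefficient = 2
x_4 = 2.4000, f(x_4) = 26.455623, coefficient = 2
x_5 = 3.0000, f(x_5) = 60.256611, coefficient = 1

I ≈ (0.600000/2) × 145.101411 = 43.530423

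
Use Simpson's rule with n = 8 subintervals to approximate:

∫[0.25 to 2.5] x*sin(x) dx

f(x) = x*sin(x)
a = 0.25, b = 2.5, n = 8
h = (b - a)/n = 0.281250

Simpson's rule: (h/3)[f(x₀) + 4f(x₁) + 2f(x₂) + ... + f(xₙ)]

x_0 = 0.2500, f(x_0) = 0.061851, coefficient = 1
x_1 = 0.5312, f(x_1) = 0.269137, coefficient = 4
x_2 = 0.8125, f(x_2) = 0.589882, coefficient = 2
x_3 = 1.0938, f(x_3) = 0.971638, coefficient = 4
x_4 = 1.3750, f(x_4) = 1.348728, coefficient = 2
x_5 = 1.6562, f(x_5) = 1.650206, coefficient = 4
x_6 = 1.9375, f(x_6) = 1.808684, coefficient = 2
x_7 = 2.2188, f(x_7) = 1.769055, coefficient = 4
x_8 = 2.5000, f(x_8) = 1.496180, coefficient = 1

I ≈ (0.281250/3) × 27.692767 = 2.596197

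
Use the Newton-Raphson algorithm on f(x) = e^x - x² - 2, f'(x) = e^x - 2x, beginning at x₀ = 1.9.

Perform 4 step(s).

f(x) = e^x - x² - 2
f'(x) = e^x - 2x
x₀ = 1.9

Newton-Raphson formula: x_{n+1} = x_n - f(x_n)/f'(x_n)

Iteration 1:
  f(1.900000) = 1.075894
  f'(1.900000) = 2.885894
  x_1 = 1.900000 - 1.075894/2.885894 = 1.527189
Iteration 2:
  f(1.527189) = 0.272906
  f'(1.527189) = 1.550834
  x_2 = 1.527189 - 0.272906/1.550834 = 1.351215
Iteration 3:
  f(1.351215) = 0.036333
  f'(1.351215) = 1.159684
  x_3 = 1.351215 - 0.036333/1.159684 = 1.319885
Iteration 4:
  f(1.319885) = 0.000894
  f'(1.319885) = 1.103221
  x_4 = 1.319885 - 0.000894/1.103221 = 1.319074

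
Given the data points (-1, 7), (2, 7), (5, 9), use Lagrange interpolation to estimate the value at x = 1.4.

Lagrange interpolation formula:
P(x) = Σ yᵢ × Lᵢ(x)
where Lᵢ(x) = Π_{j≠i} (x - xⱼ)/(xᵢ - xⱼ)

L_0(1.4) = (1.4 - 2)/(-1 - 2) × (1.4 - 5)/(-1 - 5) = 0.120000
L_1(1.4) = (1.4 - (-1))/(2 - (-1)) × (1.4 - 5)/(2 - 5) = 0.960000
L_2(1.4) = (1.4 - (-1))/(5 - (-1)) × (1.4 - 2)/(5 - 2) = -0.080000

P(1.4) = 7×L_0(1.4) + 7×L_1(1.4) + 9×L_2(1.4)
P(1.4) = 6.840000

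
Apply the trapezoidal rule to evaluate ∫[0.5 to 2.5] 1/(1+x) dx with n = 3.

f(x) = 1/(1+x)
a = 0.5, b = 2.5, n = 3
h = (b - a)/n = 0.666667

Trapezoidal rule: (h/2)[f(x₀) + 2f(x₁) + 2f(x₂) + ... + f(xₙ)]

x_0 = 0.5000, f(x_0) = 0.666667, coefficient = 1
x_1 = 1.1667, f(x_1) = 0.461538, coefficient = 2
x_2 = 1.8333, f(x_2) = 0.352941, coefficient = 2
x_3 = 2.5000, f(x_3) = 0.285714, coefficient = 1

I ≈ (0.666667/2) × 2.581340 = 0.860447
Exact value: 0.847298
Error: 0.013149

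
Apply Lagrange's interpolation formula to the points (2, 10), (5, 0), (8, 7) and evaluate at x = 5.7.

Lagrange interpolation formula:
P(x) = Σ yᵢ × Lᵢ(x)
where Lᵢ(x) = Π_{j≠i} (x - xⱼ)/(xᵢ - xⱼ)

L_0(5.7) = (5.7 - 5)/(2 - 5) × (5.7 - 8)/(2 - 8) = -0.089444
L_1(5.7) = (5.7 - 2)/(5 - 2) × (5.7 - 8)/(5 - 8) = 0.945556
L_2(5.7) = (5.7 - 2)/(8 - 2) × (5.7 - 5)/(8 - 5) = 0.143889

P(5.7) = 10×L_0(5.7) + 0×L_1(5.7) + 7×L_2(5.7)
P(5.7) = 0.112778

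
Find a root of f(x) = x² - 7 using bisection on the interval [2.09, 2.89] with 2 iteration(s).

f(x) = x² - 7
Initial interval: [2.09, 2.89]

Iteration 1:
  c_1 = (2.090000 + 2.890000)/2 = 2.490000
  f(c_1) = f(2.490000) = -0.799900
  f(a) × f(c) ≥ 0, new interval: [2.490000, 2.890000]
Iteration 2:
  c_2 = (2.490000 + 2.890000)/2 = 2.690000
  f(c_2) = f(2.690000) = 0.236100
  f(a) × f(c) < 0, new interval: [2.490000, 2.690000]

After 2 iteration(s), the approximation is c_2 = 2.690000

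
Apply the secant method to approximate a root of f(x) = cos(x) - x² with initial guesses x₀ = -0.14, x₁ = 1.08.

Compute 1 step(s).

f(x) = cos(x) - x²
x₀ = -0.14, x₁ = 1.08

Secant formula: x_{n+1} = x_n - f(x_n)(x_n - x_{n-1})/(f(x_n) - f(x_{n-1}))

Iteration 1:
  f(-0.140000) = 0.970616
  f(1.080000) = -0.695072
  x_2 = 1.080000 - (-0.695072)×(1.080000 - (-0.140000))/(-0.695072 - 0.970616)
       = 0.570909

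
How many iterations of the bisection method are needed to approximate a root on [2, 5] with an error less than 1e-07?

We need (b-a)/2^n ≤ 1e-07
(5 - 2)/2^n ≤ 1e-07
3/2^n ≤ 1e-07
2^n ≥ 30000000
n ≥ log₂(30000000) = 24.84
n ≥ 25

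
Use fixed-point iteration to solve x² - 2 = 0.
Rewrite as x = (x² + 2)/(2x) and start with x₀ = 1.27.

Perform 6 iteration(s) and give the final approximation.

Equation: x² - 2 = 0
Fixed-point form: x = (x² + 2)/(2x)
x₀ = 1.27

x_1 = g(1.270000) = 1.422402
x_2 = g(1.422402) = 1.414237
x_3 = g(1.414237) = 1.414214
x_4 = g(1.414214) = 1.414214
x_5 = g(1.414214) = 1.414214
x_6 = g(1.414214) = 1.414214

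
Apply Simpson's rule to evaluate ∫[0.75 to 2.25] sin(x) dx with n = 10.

f(x) = sin(x)
a = 0.75, b = 2.25, n = 10
h = (b - a)/n = 0.150000

Simpson's rule: (h/3)[f(x₀) + 4f(x₁) + 2f(x₂) + ... + f(xₙ)]

x_0 = 0.7500, f(x_0) = 0.681639, coefficient = 1
x_1 = 0.9000, f(x_1) = 0.783327, coefficient = 4
x_2 = 1.0500, f(x_2) = 0.867423, coefficient = 2
x_3 = 1.2000, f(x_3) = 0.932039, coefficient = 4
x_4 = 1.3500, f(x_4) = 0.975723, coefficient = 2
x_5 = 1.5000, f(x_5) = 0.997495, coefficient = 4
x_6 = 1.6500, f(x_6) = 0.996865, coefficient = 2
x_7 = 1.8000, f(x_7) = 0.973848, coefficient = 4
x_8 = 1.9500, f(x_8) = 0.928960, coefficient = 2
x_9 = 2.1000, f(x_9) = 0.863209, coefficient = 4
x_10 = 2.2500, f(x_10) = 0.778073, coefficient = 1

I ≈ (0.150000/3) × 27.197327 = 1.359866
Exact value: 1.359862
Error: 0.000004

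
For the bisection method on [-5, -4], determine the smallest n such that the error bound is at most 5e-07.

We need (b-a)/2^n ≤ 5e-07
(-4 - (-5))/2^n ≤ 5e-07
1/2^n ≤ 5e-07
2^n ≥ 2000000
n ≥ log₂(2000000) = 20.93
n ≥ 21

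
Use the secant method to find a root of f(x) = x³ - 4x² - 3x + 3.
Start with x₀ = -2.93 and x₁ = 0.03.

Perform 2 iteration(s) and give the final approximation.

f(x) = x³ - 4x² - 3x + 3
x₀ = -2.93, x₁ = 0.03

Secant formula: x_{n+1} = x_n - f(x_n)(x_n - x_{n-1})/(f(x_n) - f(x_{n-1}))

Iteration 1:
  f(-2.930000) = -47.703357
  f(0.030000) = 2.906427
  x_2 = 0.030000 - 2.906427×(0.030000 - (-2.930000))/(2.906427 - (-47.703357))
       = -0.139987
Iteration 2:
  f(0.030000) = 2.906427
  f(-0.139987) = 3.338833
  x_3 = -0.139987 - 3.338833×(-0.139987 - 0.030000)/(3.338833 - 2.906427)
       = 1.172574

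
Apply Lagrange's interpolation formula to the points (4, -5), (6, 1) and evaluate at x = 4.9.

Lagrange interpolation formula:
P(x) = Σ yᵢ × Lᵢ(x)
where Lᵢ(x) = Π_{j≠i} (x - xⱼ)/(xᵢ - xⱼ)

L_0(4.9) = (4.9 - 6)/(4 - 6) = 0.550000
L_1(4.9) = (4.9 - 4)/(6 - 4) = 0.450000

P(4.9) = (-5)×L_0(4.9) + 1×L_1(4.9)
P(4.9) = -2.300000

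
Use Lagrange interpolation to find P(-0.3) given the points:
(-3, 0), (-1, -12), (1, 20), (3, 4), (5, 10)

Lagrange interpolation formula:
P(x) = Σ yᵢ × Lᵢ(x)
where Lᵢ(x) = Π_{j≠i} (x - xⱼ)/(xᵢ - xⱼ)

L_0(-0.3) = (-0.3 - (-1))/(-3 - (-1)) × (-0.3 - 1)/(-3 - 1) × (-0.3 - 3)/(-3 - 3) × (-0.3 - 5)/(-3 - 5) = -0.041448
L_1(-0.3) = (-0.3 - (-3))/(-1 - (-3)) × (-0.3 - 1)/(-1 - 1) × (-0.3 - 3)/(-1 - 3) × (-0.3 - 5)/(-1 - 5) = 0.639478
L_2(-0.3) = (-0.3 - (-3))/(1 - (-3)) × (-0.3 - (-1))/(1 - (-1)) × (-0.3 - 3)/(1 - 3) × (-0.3 - 5)/(1 - 5) = 0.516502
L_3(-0.3) = (-0.3 - (-3))/(3 - (-3)) × (-0.3 - (-1))/(3 - (-1)) × (-0.3 - 1)/(3 - 1) × (-0.3 - 5)/(3 - 5) = -0.135647
L_4(-0.3) = (-0.3 - (-3))/(5 - (-3)) × (-0.3 - (-1))/(5 - (-1)) × (-0.3 - 1)/(5 - 1) × (-0.3 - 3)/(5 - 3) = 0.021115

P(-0.3) = 0×L_0(-0.3) + (-12)×L_1(-0.3) + 20×L_2(-0.3) + 4×L_3(-0.3) + 10×L_4(-0.3)
P(-0.3) = 2.324855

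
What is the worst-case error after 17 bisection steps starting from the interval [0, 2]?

Bisection error bound: |error| ≤ (b-a)/2^n
|error| ≤ (2 - 0)/2^17 = 2/2^17
|error| ≤ 0.0000152588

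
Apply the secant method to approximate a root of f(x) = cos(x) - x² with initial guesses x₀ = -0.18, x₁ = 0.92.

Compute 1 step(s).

f(x) = cos(x) - x²
x₀ = -0.18, x₁ = 0.92

Secant formula: x_{n+1} = x_n - f(x_n)(x_n - x_{n-1})/(f(x_n) - f(x_{n-1}))

Iteration 1:
  f(-0.180000) = 0.951444
  f(0.920000) = -0.240580
  x_2 = 0.920000 - (-0.240580)×(0.920000 - (-0.180000))/(-0.240580 - 0.951444)
       = 0.697993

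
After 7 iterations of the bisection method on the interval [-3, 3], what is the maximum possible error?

Bisection error bound: |error| ≤ (b-a)/2^n
|error| ≤ (3 - (-3))/2^7 = 6/2^7
|error| ≤ 0.0468750000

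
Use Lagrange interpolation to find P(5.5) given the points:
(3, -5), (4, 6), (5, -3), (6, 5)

Lagrange interpolation formula:
P(x) = Σ yᵢ × Lᵢ(x)
where Lᵢ(x) = Π_{j≠i} (x - xⱼ)/(xᵢ - xⱼ)

L_0(5.5) = (5.5 - 4)/(3 - 4) × (5.5 - 5)/(3 - 5) × (5.5 - 6)/(3 - 6) = 0.062500
L_1(5.5) = (5.5 - 3)/(4 - 3) × (5.5 - 5)/(4 - 5) × (5.5 - 6)/(4 - 6) = -0.312500
L_2(5.5) = (5.5 - 3)/(5 - 3) × (5.5 - 4)/(5 - 4) × (5.5 - 6)/(5 - 6) = 0.937500
L_3(5.5) = (5.5 - 3)/(6 - 3) × (5.5 - 4)/(6 - 4) × (5.5 - 5)/(6 - 5) = 0.312500

P(5.5) = (-5)×L_0(5.5) + 6×L_1(5.5) + (-3)×L_2(5.5) + 5×L_3(5.5)
P(5.5) = -3.437500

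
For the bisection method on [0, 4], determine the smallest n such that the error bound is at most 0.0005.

We need (b-a)/2^n ≤ 0.0005
(4 - 0)/2^n ≤ 0.0005
4/2^n ≤ 0.0005
2^n ≥ 8000
n ≥ log₂(8000) = 12.97
n ≥ 13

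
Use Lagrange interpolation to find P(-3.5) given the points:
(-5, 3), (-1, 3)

Lagrange interpolation formula:
P(x) = Σ yᵢ × Lᵢ(x)
where Lᵢ(x) = Π_{j≠i} (x - xⱼ)/(xᵢ - xⱼ)

L_0(-3.5) = (-3.5 - (-1))/(-5 - (-1)) = 0.625000
L_1(-3.5) = (-3.5 - (-5))/(-1 - (-5)) = 0.375000

P(-3.5) = 3×L_0(-3.5) + 3×L_1(-3.5)
P(-3.5) = 3.000000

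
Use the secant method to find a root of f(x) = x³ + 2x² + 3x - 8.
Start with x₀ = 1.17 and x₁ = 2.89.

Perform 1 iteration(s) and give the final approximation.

f(x) = x³ + 2x² + 3x - 8
x₀ = 1.17, x₁ = 2.89

Secant formula: x_{n+1} = x_n - f(x_n)(x_n - x_{n-1})/(f(x_n) - f(x_{n-1}))

Iteration 1:
  f(1.170000) = -0.150587
  f(2.890000) = 41.511769
  x_2 = 2.890000 - 41.511769×(2.890000 - 1.170000)/(41.511769 - (-0.150587))
       = 1.176217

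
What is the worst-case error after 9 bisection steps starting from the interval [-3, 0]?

Bisection error bound: |error| ≤ (b-a)/2^n
|error| ≤ (0 - (-3))/2^9 = 3/2^9
|error| ≤ 0.0058593750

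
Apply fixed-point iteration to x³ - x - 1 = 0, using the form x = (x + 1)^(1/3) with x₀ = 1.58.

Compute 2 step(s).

Equation: x³ - x - 1 = 0
Fixed-point form: x = (x + 1)^(1/3)
x₀ = 1.58

x_1 = g(1.580000) = 1.371534
x_2 = g(1.371534) = 1.333551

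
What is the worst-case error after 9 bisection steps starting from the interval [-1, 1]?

Bisection error bound: |error| ≤ (b-a)/2^n
|error| ≤ (1 - (-1))/2^9 = 2/2^9
|error| ≤ 0.0039062500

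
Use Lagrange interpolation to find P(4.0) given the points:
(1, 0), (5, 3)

Lagrange interpolation formula:
P(x) = Σ yᵢ × Lᵢ(x)
where Lᵢ(x) = Π_{j≠i} (x - xⱼ)/(xᵢ - xⱼ)

L_0(4.0) = (4.0 - 5)/(1 - 5) = 0.250000
L_1(4.0) = (4.0 - 1)/(5 - 1) = 0.750000

P(4.0) = 0×L_0(4.0) + 3×L_1(4.0)
P(4.0) = 2.250000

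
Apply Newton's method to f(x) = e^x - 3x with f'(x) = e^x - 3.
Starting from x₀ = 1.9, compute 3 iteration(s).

f(x) = e^x - 3x
f'(x) = e^x - 3
x₀ = 1.9

Newton-Raphson formula: x_{n+1} = x_n - f(x_n)/f'(x_n)

Iteration 1:
  f(1.900000) = 0.985894
  f'(1.900000) = 3.685894
  x_1 = 1.900000 - 0.985894/3.685894 = 1.632522
Iteration 2:
  f(1.632522) = 0.219198
  f'(1.632522) = 2.116765
  x_2 = 1.632522 - 0.219198/2.116765 = 1.528969
Iteration 3:
  f(1.528969) = 0.026511
  f'(1.528969) = 1.613419
  x_3 = 1.528969 - 0.026511/1.613419 = 1.512537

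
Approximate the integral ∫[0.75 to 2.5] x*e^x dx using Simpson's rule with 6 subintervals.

f(x) = x*e^x
a = 0.75, b = 2.5, n = 6
h = (b - a)/n = 0.291667

Simpson's rule: (h/3)[f(x₀) + 4f(x₁) + 2f(x₂) + ... + f(xₙ)]

x_0 = 0.7500, f(x_0) = 1.587750, coefficient = 1
x_1 = 1.0417, f(x_1) = 2.952017, coefficient = 4
x_2 = 1.3333, f(x_2) = 5.058224, coefficient = 2
x_3 = 1.6250, f(x_3) = 8.252431, coefficient = 4
x_4 = 1.9167, f(x_4) = 13.029998, coefficient = 2
x_5 = 2.2083, f(x_5) = 20.097017, coefficient = 4
x_6 = 2.5000, f(x_6) = 30.456235, coefficient = 1

I ≈ (0.291667/3) × 193.426290 = 18.805334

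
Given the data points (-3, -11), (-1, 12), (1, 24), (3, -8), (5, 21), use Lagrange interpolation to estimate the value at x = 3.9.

Lagrange interpolation formula:
P(x) = Σ yᵢ × Lᵢ(x)
where Lᵢ(x) = Π_{j≠i} (x - xⱼ)/(xᵢ - xⱼ)

L_0(3.9) = (3.9 - (-1))/(-3 - (-1)) × (3.9 - 1)/(-3 - 1) × (3.9 - 3)/(-3 - 3) × (3.9 - 5)/(-3 - 5) = -0.036635
L_1(3.9) = (3.9 - (-3))/(-1 - (-3)) × (3.9 - 1)/(-1 - 1) × (3.9 - 3)/(-1 - 3) × (3.9 - 5)/(-1 - 5) = 0.206353
L_2(3.9) = (3.9 - (-3))/(1 - (-3)) × (3.9 - (-1))/(1 - (-1)) × (3.9 - 3)/(1 - 3) × (3.9 - 5)/(1 - 5) = -0.522998
L_3(3.9) = (3.9 - (-3))/(3 - (-3)) × (3.9 - (-1))/(3 - (-1)) × (3.9 - 1)/(3 - 1) × (3.9 - 5)/(3 - 5) = 1.123478
L_4(3.9) = (3.9 - (-3))/(5 - (-3)) × (3.9 - (-1))/(5 - (-1)) × (3.9 - 1)/(5 - 1) × (3.9 - 3)/(5 - 3) = 0.229802

P(3.9) = (-11)×L_0(3.9) + 12×L_1(3.9) + 24×L_2(3.9) + (-8)×L_3(3.9) + 21×L_4(3.9)
P(3.9) = -13.834714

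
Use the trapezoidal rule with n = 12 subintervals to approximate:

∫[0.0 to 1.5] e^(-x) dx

f(x) = e^(-x)
a = 0.0, b = 1.5, n = 12
h = (b - a)/n = 0.125000

Trapezoidal rule: (h/2)[f(x₀) + 2f(x₁) + 2f(x₂) + ... + f(xₙ)]

x_0 = 0.0000, f(x_0) = 1.000000, coefficient = 1
x_1 = 0.1250, f(x_1) = 0.882497, coefficient = 2
x_2 = 0.2500, f(x_2) = 0.778801, coefficient = 2
x_3 = 0.3750, f(x_3) = 0.687289, coefficient = 2
x_4 = 0.5000, f(x_4) = 0.606531, coefficient = 2
x_5 = 0.6250, f(x_5) = 0.535261, coefficient = 2
x_6 = 0.7500, f(x_6) = 0.472367, coefficient = 2
x_7 = 0.8750, f(x_7) = 0.416862, coefficient = 2
x_8 = 1.0000, f(x_8) = 0.367879, coefficient = 2
x_9 = 1.1250, f(x_9) = 0.324652, coefficient = 2
x_10 = 1.2500, f(x_10) = 0.286505, coefficient = 2
x_11 = 1.3750, f(x_11) = 0.252840, coefficient = 2
x_12 = 1.5000, f(x_12) = 0.223130, coefficient = 1

I ≈ (0.125000/2) × 12.446098 = 0.777881
Exact value: 0.776870
Error: 0.001011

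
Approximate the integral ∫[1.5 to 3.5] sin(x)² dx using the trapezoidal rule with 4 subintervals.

f(x) = sin(x)²
a = 1.5, b = 3.5, n = 4
h = (b - a)/n = 0.500000

Trapezoidal rule: (h/2)[f(x₀) + 2f(x₁) + 2f(x₂) + ... + f(xₙ)]

x_0 = 1.5000, f(x_0) = 0.994996, coefficient = 1
x_1 = 2.0000, f(x_1) = 0.826822, coefficient = 2
x_2 = 2.5000, f(x_2) = 0.358169, coefficient = 2
x_3 = 3.0000, f(x_3) = 0.019915, coefficient = 2
x_4 = 3.5000, f(x_4) = 0.123049, coefficient = 1

I ≈ (0.500000/2) × 3.527856 = 0.881964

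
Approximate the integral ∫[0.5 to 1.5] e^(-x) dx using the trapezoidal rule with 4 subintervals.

f(x) = e^(-x)
a = 0.5, b = 1.5, n = 4
h = (b - a)/n = 0.250000

Trapezoidal rule: (h/2)[f(x₀) + 2f(x₁) + 2f(x₂) + ... + f(xₙ)]

x_0 = 0.5000, f(x_0) = 0.606531, coefficient = 1
x_1 = 0.7500, f(x_1) = 0.472367, coefficient = 2
x_2 = 1.0000, f(x_2) = 0.367879, coefficient = 2
x_3 = 1.2500, f(x_3) = 0.286505, coefficient = 2
x_4 = 1.5000, f(x_4) = 0.223130, coefficient = 1

I ≈ (0.250000/2) × 3.083162 = 0.385395
Exact value: 0.383400
Error: 0.001995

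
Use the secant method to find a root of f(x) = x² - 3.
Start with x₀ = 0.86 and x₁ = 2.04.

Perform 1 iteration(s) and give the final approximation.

f(x) = x² - 3
x₀ = 0.86, x₁ = 2.04

Secant formula: x_{n+1} = x_n - f(x_n)(x_n - x_{n-1})/(f(x_n) - f(x_{n-1}))

Iteration 1:
  f(0.860000) = -2.260400
  f(2.040000) = 1.161600
  x_2 = 2.040000 - 1.161600×(2.040000 - 0.860000)/(1.161600 - (-2.260400))
       = 1.639448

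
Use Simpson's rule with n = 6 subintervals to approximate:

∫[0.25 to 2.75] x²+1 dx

f(x) = x²+1
a = 0.25, b = 2.75, n = 6
h = (b - a)/n = 0.416667

Simpson's rule: (h/3)[f(x₀) + 4f(x₁) + 2f(x₂) + ... + f(xₙ)]

x_0 = 0.2500, f(x_0) = 1.062500, coefficient = 1
x_1 = 0.6667, f(x_1) = 1.444444, coefficient = 4
x_2 = 1.0833, f(x_2) = 2.173611, coefficient = 2
x_3 = 1.5000, f(x_3) = 3.250000, coefficient = 4
x_4 = 1.9167, f(x_4) = 4.673611, coefficient = 2
x_5 = 2.3333, f(x_5) = 6.444444, coefficient = 4
x_6 = 2.7500, f(x_6) = 8.562500, coefficient = 1

I ≈ (0.416667/3) × 67.875000 = 9.427083
Exact value: 9.427083
Error: 0.000000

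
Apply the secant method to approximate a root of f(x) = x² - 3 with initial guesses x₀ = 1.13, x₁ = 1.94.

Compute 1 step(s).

f(x) = x² - 3
x₀ = 1.13, x₁ = 1.94

Secant formula: x_{n+1} = x_n - f(x_n)(x_n - x_{n-1})/(f(x_n) - f(x_{n-1}))

Iteration 1:
  f(1.130000) = -1.723100
  f(1.940000) = 0.763600
  x_2 = 1.940000 - 0.763600×(1.940000 - 1.130000)/(0.763600 - (-1.723100))
       = 1.691270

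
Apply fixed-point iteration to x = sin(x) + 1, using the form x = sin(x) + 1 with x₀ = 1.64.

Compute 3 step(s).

Equation: x = sin(x) + 1
Fixed-point form: x = sin(x) + 1
x₀ = 1.64

x_1 = g(1.640000) = 1.997606
x_2 = g(1.997606) = 1.910291
x_3 = g(1.910291) = 1.942923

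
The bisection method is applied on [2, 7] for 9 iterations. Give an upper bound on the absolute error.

Bisection error bound: |error| ≤ (b-a)/2^n
|error| ≤ (7 - 2)/2^9 = 5/2^9
|error| ≤ 0.0097656250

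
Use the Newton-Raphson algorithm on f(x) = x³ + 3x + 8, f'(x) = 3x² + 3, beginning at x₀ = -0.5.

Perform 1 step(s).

f(x) = x³ + 3x + 8
f'(x) = 3x² + 3
x₀ = -0.5

Newton-Raphson formula: x_{n+1} = x_n - f(x_n)/f'(x_n)

Iteration 1:
  f(-0.500000) = 6.375000
  f'(-0.500000) = 3.750000
  x_1 = -0.500000 - 6.375000/3.750000 = -2.200000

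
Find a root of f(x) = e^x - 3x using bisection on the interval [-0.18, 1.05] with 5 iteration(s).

f(x) = e^x - 3x
Initial interval: [-0.18, 1.05]

Iteration 1:
  c_1 = (-0.180000 + 1.050000)/2 = 0.435000
  f(c_1) = f(0.435000) = 0.239963
  f(a) × f(c) ≥ 0, new interval: [0.435000, 1.050000]
Iteration 2:
  c_2 = (0.435000 + 1.050000)/2 = 0.742500
  f(c_2) = f(0.742500) = -0.126318
  f(a) × f(c) < 0, new interval: [0.435000, 0.742500]
Iteration 3:
  c_3 = (0.435000 + 0.742500)/2 = 0.588750
  f(c_3) = f(0.588750) = 0.035485
  f(a) × f(c) ≥ 0, new interval: [0.588750, 0.742500]
Iteration 4:
  c_4 = (0.588750 + 0.742500)/2 = 0.665625
  f(c_4) = f(0.665625) = -0.051169
  f(a) × f(c) < 0, new interval: [0.588750, 0.665625]
Iteration 5:
  c_5 = (0.588750 + 0.665625)/2 = 0.627188
  f(c_5) = f(0.627188) = -0.009225
  f(a) × f(c) < 0, new interval: [0.588750, 0.627188]

After 5 iteration(s), the approximation is c_5 = 0.627188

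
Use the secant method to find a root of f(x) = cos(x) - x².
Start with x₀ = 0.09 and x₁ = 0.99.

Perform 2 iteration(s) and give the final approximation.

f(x) = cos(x) - x²
x₀ = 0.09, x₁ = 0.99

Secant formula: x_{n+1} = x_n - f(x_n)(x_n - x_{n-1})/(f(x_n) - f(x_{n-1}))

Iteration 1:
  f(0.090000) = 0.987853
  f(0.990000) = -0.431410
  x_2 = 0.990000 - (-0.431410)×(0.990000 - 0.090000)/(-0.431410 - 0.987853)
       = 0.716429
Iteration 2:
  f(0.990000) = -0.431410
  f(0.716429) = 0.240885
  x_3 = 0.716429 - 0.240885×(0.716429 - 0.990000)/(0.240885 - (-0.431410))
       = 0.814450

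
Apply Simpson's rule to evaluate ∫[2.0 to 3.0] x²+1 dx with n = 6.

f(x) = x²+1
a = 2.0, b = 3.0, n = 6
h = (b - a)/n = 0.166667

Simpson's rule: (h/3)[f(x₀) + 4f(x₁) + 2f(x₂) + ... + f(xₙ)]

x_0 = 2.0000, f(x_0) = 5.000000, coefficient = 1
x_1 = 2.1667, f(x_1) = 5.694444, coefficient = 4
x_2 = 2.3333, f(x_2) = 6.444444, coefficient = 2
x_3 = 2.5000, f(x_3) = 7.250000, coefficient = 4
x_4 = 2.6667, f(x_4) = 8.111111, coefficient = 2
x_5 = 2.8333, f(x_5) = 9.027778, coefficient = 4
x_6 = 3.0000, f(x_6) = 10.000000, coefficient = 1

I ≈ (0.166667/3) × 132.000000 = 7.333333
Exact value: 7.333333
Error: 0.000000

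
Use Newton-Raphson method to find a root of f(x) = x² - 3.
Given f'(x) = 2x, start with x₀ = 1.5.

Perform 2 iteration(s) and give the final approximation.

f(x) = x² - 3
f'(x) = 2x
x₀ = 1.5

Newton-Raphson formula: x_{n+1} = x_n - f(x_n)/f'(x_n)

Iteration 1:
  f(1.500000) = -0.750000
  f'(1.500000) = 3.000000
  x_1 = 1.500000 - (-0.750000)/3.000000 = 1.750000
Iteration 2:
  f(1.750000) = 0.062500
  f'(1.750000) = 3.500000
  x_2 = 1.750000 - 0.062500/3.500000 = 1.732143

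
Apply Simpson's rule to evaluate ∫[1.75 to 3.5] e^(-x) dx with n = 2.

f(x) = e^(-x)
a = 1.75, b = 3.5, n = 2
h = (b - a)/n = 0.875000

Simpson's rule: (h/3)[f(x₀) + 4f(x₁) + 2f(x₂) + ... + f(xₙ)]

x_0 = 1.7500, f(x_0) = 0.173774, coefficient = 1
x_1 = 2.6250, f(x_1) = 0.072440, coefficient = 4
x_2 = 3.5000, f(x_2) = 0.030197, coefficient = 1

I ≈ (0.875000/3) × 0.493730 = 0.144005
Exact value: 0.143577
Error: 0.000428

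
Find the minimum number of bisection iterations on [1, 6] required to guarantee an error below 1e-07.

We need (b-a)/2^n ≤ 1e-07
(6 - 1)/2^n ≤ 1e-07
5/2^n ≤ 1e-07
2^n ≥ 50000000
n ≥ log₂(50000000) = 25.58
n ≥ 26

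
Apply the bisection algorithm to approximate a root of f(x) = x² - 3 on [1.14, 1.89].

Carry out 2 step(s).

f(x) = x² - 3
Initial interval: [1.14, 1.89]

Iteration 1:
  c_1 = (1.140000 + 1.890000)/2 = 1.515000
  f(c_1) = f(1.515000) = -0.704775
  f(a) × f(c) ≥ 0, new interval: [1.515000, 1.890000]
Iteration 2:
  c_2 = (1.515000 + 1.890000)/2 = 1.702500
  f(c_2) = f(1.702500) = -0.101494
  f(a) × f(c) ≥ 0, new interval: [1.702500, 1.890000]

After 2 iteration(s), the approximation is c_2 = 1.702500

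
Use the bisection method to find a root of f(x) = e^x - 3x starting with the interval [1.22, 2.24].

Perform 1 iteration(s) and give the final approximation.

f(x) = e^x - 3x
Initial interval: [1.22, 2.24]

Iteration 1:
  c_1 = (1.220000 + 2.240000)/2 = 1.730000
  f(c_1) = f(1.730000) = 0.450654
  f(a) × f(c) < 0, new interval: [1.220000, 1.730000]

After 1 iteration(s), the approximation is c_1 = 1.730000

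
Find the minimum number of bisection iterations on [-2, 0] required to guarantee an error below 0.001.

We need (b-a)/2^n ≤ 0.001
(0 - (-2))/2^n ≤ 0.001
2/2^n ≤ 0.001
2^n ≥ 2000
n ≥ log₂(2000) = 10.97
n ≥ 11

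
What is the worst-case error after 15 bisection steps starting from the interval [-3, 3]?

Bisection error bound: |error| ≤ (b-a)/2^n
|error| ≤ (3 - (-3))/2^15 = 6/2^15
|error| ≤ 0.0001831055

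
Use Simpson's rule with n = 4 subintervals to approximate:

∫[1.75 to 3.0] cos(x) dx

f(x) = cos(x)
a = 1.75, b = 3.0, n = 4
h = (b - a)/n = 0.312500

Simpson's rule: (h/3)[f(x₀) + 4f(x₁) + 2f(x₂) + ... + f(xₙ)]

x_0 = 1.7500, f(x_0) = -0.178246, coefficient = 1
x_1 = 2.0625, f(x_1) = -0.472128, coefficient = 4
x_2 = 2.3750, f(x_2) = -0.720278, coefficient = 2
x_3 = 2.6875, f(x_3) = -0.898659, coefficient = 4
x_4 = 3.0000, f(x_4) = -0.989992, coefficient = 1

I ≈ (0.312500/3) × -8.091947 = -0.842911
Exact value: -0.842866
Error: 0.000045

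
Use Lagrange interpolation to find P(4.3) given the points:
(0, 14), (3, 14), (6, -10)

Lagrange interpolation formula:
P(x) = Σ yᵢ × Lᵢ(x)
where Lᵢ(x) = Π_{j≠i} (x - xⱼ)/(xᵢ - xⱼ)

L_0(4.3) = (4.3 - 3)/(0 - 3) × (4.3 - 6)/(0 - 6) = -0.122778
L_1(4.3) = (4.3 - 0)/(3 - 0) × (4.3 - 6)/(3 - 6) = 0.812222
L_2(4.3) = (4.3 - 0)/(6 - 0) × (4.3 - 3)/(6 - 3) = 0.310556

P(4.3) = 14×L_0(4.3) + 14×L_1(4.3) + (-10)×L_2(4.3)
P(4.3) = 6.546667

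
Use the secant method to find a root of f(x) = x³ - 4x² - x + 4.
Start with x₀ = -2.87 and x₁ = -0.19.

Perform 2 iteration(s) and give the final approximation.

f(x) = x³ - 4x² - x + 4
x₀ = -2.87, x₁ = -0.19

Secant formula: x_{n+1} = x_n - f(x_n)(x_n - x_{n-1})/(f(x_n) - f(x_{n-1}))

Iteration 1:
  f(-2.870000) = -49.717503
  f(-0.190000) = 4.038741
  x_2 = -0.190000 - 4.038741×(-0.190000 - (-2.870000))/(4.038741 - (-49.717503))
       = -0.391350
Iteration 2:
  f(-0.190000) = 4.038741
  f(-0.391350) = 3.718793
  x_3 = -0.391350 - 3.718793×(-0.391350 - (-0.190000))/(3.718793 - 4.038741)
       = -2.731668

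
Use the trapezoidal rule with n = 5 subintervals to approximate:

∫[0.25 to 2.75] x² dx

f(x) = x²
a = 0.25, b = 2.75, n = 5
h = (b - a)/n = 0.500000

Trapezoidal rule: (h/2)[f(x₀) + 2f(x₁) + 2f(x₂) + ... + f(xₙ)]

x_0 = 0.2500, f(x_0) = 0.062500, coefficient = 1
x_1 = 0.7500, f(x_1) = 0.562500, coefficient = 2
x_2 = 1.2500, f(x_2) = 1.562500, coefficient = 2
x_3 = 1.7500, f(x_3) = 3.062500, coefficient = 2
x_4 = 2.2500, f(x_4) = 5.062500, coefficient = 2
x_5 = 2.7500, f(x_5) = 7.562500, coefficient = 1

I ≈ (0.500000/2) × 28.125000 = 7.031250
Exact value: 6.927083
Error: 0.104167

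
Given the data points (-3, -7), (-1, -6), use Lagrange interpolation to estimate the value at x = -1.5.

Lagrange interpolation formula:
P(x) = Σ yᵢ × Lᵢ(x)
where Lᵢ(x) = Π_{j≠i} (x - xⱼ)/(xᵢ - xⱼ)

L_0(-1.5) = (-1.5 - (-1))/(-3 - (-1)) = 0.250000
L_1(-1.5) = (-1.5 - (-3))/(-1 - (-3)) = 0.750000

P(-1.5) = (-7)×L_0(-1.5) + (-6)×L_1(-1.5)
P(-1.5) = -6.250000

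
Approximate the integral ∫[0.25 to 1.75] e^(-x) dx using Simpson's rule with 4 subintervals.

f(x) = e^(-x)
a = 0.25, b = 1.75, n = 4
h = (b - a)/n = 0.375000

Simpson's rule: (h/3)[f(x₀) + 4f(x₁) + 2f(x₂) + ... + f(xₙ)]

x_0 = 0.2500, f(x_0) = 0.778801, coefficient = 1
x_1 = 0.6250, f(x_1) = 0.535261, coefficient = 4
x_2 = 1.0000, f(x_2) = 0.367879, coefficient = 2
x_3 = 1.3750, f(x_3) = 0.252840, coefficient = 4
x_4 = 1.7500, f(x_4) = 0.173774, coefficient = 1

I ≈ (0.375000/3) × 4.840738 = 0.605092
Exact value: 0.605027
Error: 0.000065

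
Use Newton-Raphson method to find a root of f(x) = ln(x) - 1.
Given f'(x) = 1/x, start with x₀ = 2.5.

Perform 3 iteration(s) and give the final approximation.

f(x) = ln(x) - 1
f'(x) = 1/x
x₀ = 2.5

Newton-Raphson formula: x_{n+1} = x_n - f(x_n)/f'(x_n)

Iteration 1:
  f(2.500000) = -0.083709
  f'(2.500000) = 0.400000
  x_1 = 2.500000 - (-0.083709)/0.400000 = 2.709273
Iteration 2:
  f(2.709273) = -0.003320
  f'(2.709273) = 0.369103
  x_2 = 2.709273 - (-0.003320)/0.369103 = 2.718267
Iteration 3:
  f(2.718267) = -0.000005
  f'(2.718267) = 0.367881
  x_3 = 2.718267 - (-0.000005)/0.367881 = 2.718282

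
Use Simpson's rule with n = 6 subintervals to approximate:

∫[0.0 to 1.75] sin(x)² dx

f(x) = sin(x)²
a = 0.0, b = 1.75, n = 6
h = (b - a)/n = 0.291667

Simpson's rule: (h/3)[f(x₀) + 4f(x₁) + 2f(x₂) + ... + f(xₙ)]

x_0 = 0.0000, f(x_0) = 0.000000, coefficient = 1
x_1 = 0.2917, f(x_1) = 0.082684, coefficient = 4
x_2 = 0.5833, f(x_2) = 0.303391, coefficient = 2
x_3 = 0.8750, f(x_3) = 0.589123, coefficient = 4
x_4 = 1.1667, f(x_4) = 0.845379, coefficient = 2
x_5 = 1.4583, f(x_5) = 0.987405, coefficient = 4
x_6 = 1.7500, f(x_6) = 0.968228, coefficient = 1

I ≈ (0.291667/3) × 9.902619 = 0.962755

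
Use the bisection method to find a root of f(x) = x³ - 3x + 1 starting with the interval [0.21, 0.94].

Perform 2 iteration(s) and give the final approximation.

f(x) = x³ - 3x + 1
Initial interval: [0.21, 0.94]

Iteration 1:
  c_1 = (0.210000 + 0.940000)/2 = 0.575000
  f(c_1) = f(0.575000) = -0.534891
  f(a) × f(c) < 0, new interval: [0.210000, 0.575000]
Iteration 2:
  c_2 = (0.210000 + 0.575000)/2 = 0.392500
  f(c_2) = f(0.392500) = -0.117033
  f(a) × f(c) < 0, new interval: [0.210000, 0.392500]

After 2 iteration(s), the approximation is c_2 = 0.392500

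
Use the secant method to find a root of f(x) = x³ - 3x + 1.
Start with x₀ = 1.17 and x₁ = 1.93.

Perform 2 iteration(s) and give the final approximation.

f(x) = x³ - 3x + 1
x₀ = 1.17, x₁ = 1.93

Secant formula: x_{n+1} = x_n - f(x_n)(x_n - x_{n-1})/(f(x_n) - f(x_{n-1}))

Iteration 1:
  f(1.170000) = -0.908387
  f(1.930000) = 2.399057
  x_2 = 1.930000 - 2.399057×(1.930000 - 1.170000)/(2.399057 - (-0.908387))
       = 1.378733
Iteration 2:
  f(1.930000) = 2.399057
  f(1.378733) = -0.515358
  x_3 = 1.378733 - (-0.515358)×(1.378733 - 1.930000)/(-0.515358 - 2.399057)
       = 1.476214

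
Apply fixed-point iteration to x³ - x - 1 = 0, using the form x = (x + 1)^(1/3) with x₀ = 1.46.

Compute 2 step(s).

Equation: x³ - x - 1 = 0
Fixed-point form: x = (x + 1)^(1/3)
x₀ = 1.46

x_1 = g(1.460000) = 1.349931
x_2 = g(1.349931) = 1.329490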